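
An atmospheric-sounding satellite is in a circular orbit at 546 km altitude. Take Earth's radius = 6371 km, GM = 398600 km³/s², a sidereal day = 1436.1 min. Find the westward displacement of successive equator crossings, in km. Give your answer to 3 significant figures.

Semi-major axis a = 6371 + 546 = 6917 km. Period T = 2π√(a³/μ) = 2π√(6917³/398600) = 5725.2 s = 95.42 min.
During one orbit Earth rotates (5725.2 / 86166) × 360° = 23.92°.
At the equator that is 23.92° × (2π·6371/360) km/° = 23.92 × 111.2 = 2660 km.

2660 km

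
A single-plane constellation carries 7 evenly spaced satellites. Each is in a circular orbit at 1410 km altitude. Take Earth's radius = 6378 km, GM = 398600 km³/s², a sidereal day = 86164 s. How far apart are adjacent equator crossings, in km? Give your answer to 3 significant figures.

454 km

Semi-major axis a = 6378 + 1410 = 7788 km. Period T = 2π√(a³/μ) = 2π√(7788³/398600) = 6839.9 s = 114.00 min.
Single-satellite node shift = (6839.9/86164) × 360° = 28.58°.
With 7 satellites evenly phased, successive equator crossings are 28.58/7 = 4.083° apart.
That is 4.083 × 111.3 = 454 km at the equator.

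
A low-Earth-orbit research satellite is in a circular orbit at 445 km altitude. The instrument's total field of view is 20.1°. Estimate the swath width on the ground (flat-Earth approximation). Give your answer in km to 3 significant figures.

Half-angle = 20.1°/2 = 10.05°.
Swath width ≈ 2h·tan(θ/2) = 2 × 445 × tan(10.05°) = 157.7 km.

158 km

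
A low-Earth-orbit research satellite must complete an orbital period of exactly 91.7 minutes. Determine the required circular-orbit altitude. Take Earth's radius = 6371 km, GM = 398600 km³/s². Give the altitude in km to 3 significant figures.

365 km

T = 91.7 min = 5502.0 s.
From T = 2π√(a³/μ): a = (μ T²/4π²)^(1/3) = (398600 × 5502.0² / 4π²)^(1/3) = 6736 km.
Altitude h = a − R = 6736 − 6371 = 365 km.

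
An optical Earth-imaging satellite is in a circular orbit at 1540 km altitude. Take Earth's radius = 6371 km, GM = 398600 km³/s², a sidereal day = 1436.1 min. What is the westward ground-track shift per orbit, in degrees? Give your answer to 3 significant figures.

Semi-major axis a = 6371 + 1540 = 7911 km. Period T = 2π√(a³/μ) = 2π√(7911³/398600) = 7002.6 s = 116.71 min.
During one orbit Earth rotates (7002.6 / 86166) × 360° = 29.26°.

29.3°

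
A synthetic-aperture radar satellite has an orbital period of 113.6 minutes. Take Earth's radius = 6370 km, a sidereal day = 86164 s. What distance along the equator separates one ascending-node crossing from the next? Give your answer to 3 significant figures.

T = 113.6 min = 6816.0 s.
During one orbit Earth rotates (6816.0 / 86164) × 360° = 28.48°.
At the equator that is 28.48° × (2π·6370/360) km/° = 28.48 × 111.2 = 3166 km.

3170 km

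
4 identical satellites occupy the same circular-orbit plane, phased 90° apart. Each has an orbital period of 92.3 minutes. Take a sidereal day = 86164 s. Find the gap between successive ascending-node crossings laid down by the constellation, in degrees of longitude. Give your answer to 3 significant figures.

5.78°

T = 92.3 min = 5538.0 s.
Single-satellite node shift = (5538.0/86164) × 360° = 23.14°.
With 4 satellites evenly phased, successive equator crossings are 23.14/4 = 5.785° apart.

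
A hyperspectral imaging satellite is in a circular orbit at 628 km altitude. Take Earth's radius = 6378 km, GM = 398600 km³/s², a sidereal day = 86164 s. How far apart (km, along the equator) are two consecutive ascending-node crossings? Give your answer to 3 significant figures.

2710 km

Semi-major axis a = 6378 + 628 = 7006 km. Period T = 2π√(a³/μ) = 2π√(7006³/398600) = 5836.0 s = 97.27 min.
During one orbit Earth rotates (5836.0 / 86164) × 360° = 24.38°.
At the equator that is 24.38° × (2π·6378/360) km/° = 24.38 × 111.3 = 2714 km.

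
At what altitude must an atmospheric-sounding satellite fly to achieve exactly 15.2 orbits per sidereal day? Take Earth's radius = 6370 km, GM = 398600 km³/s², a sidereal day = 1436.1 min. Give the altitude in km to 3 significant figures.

502 km

Required period T = 86166 / 15.2 = 5668.8 s.
From T = 2π√(a³/μ): a = (μ T²/4π²)^(1/3) = (398600 × 5668.8² / 4π²)^(1/3) = 6872 km.
Altitude h = a − R = 6872 − 6370 = 502 km.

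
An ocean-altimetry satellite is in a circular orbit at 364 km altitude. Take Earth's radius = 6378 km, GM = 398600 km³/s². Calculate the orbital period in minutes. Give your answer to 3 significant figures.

91.8 min

Semi-major axis a = 6378 + 364 = 6742 km. Period T = 2π√(a³/μ) = 2π√(6742³/398600) = 5509.3 s = 91.82 min.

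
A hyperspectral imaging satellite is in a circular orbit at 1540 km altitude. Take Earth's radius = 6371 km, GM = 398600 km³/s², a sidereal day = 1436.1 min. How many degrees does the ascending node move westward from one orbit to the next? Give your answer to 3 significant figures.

29.3°

Semi-major axis a = 6371 + 1540 = 7911 km. Period T = 2π√(a³/μ) = 2π√(7911³/398600) = 7002.6 s = 116.71 min.
During one orbit Earth rotates (7002.6 / 86166) × 360° = 29.26°.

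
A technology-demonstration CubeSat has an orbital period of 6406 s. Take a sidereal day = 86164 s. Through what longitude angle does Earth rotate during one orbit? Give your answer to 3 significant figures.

26.8°

During one orbit Earth rotates (6406.0 / 86164) × 360° = 26.76°.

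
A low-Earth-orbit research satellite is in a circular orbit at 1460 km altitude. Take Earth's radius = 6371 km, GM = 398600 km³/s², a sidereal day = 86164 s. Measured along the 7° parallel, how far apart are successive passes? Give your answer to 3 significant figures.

Semi-major axis a = 6371 + 1460 = 7831 km. Period T = 2π√(a³/μ) = 2π√(7831³/398600) = 6896.6 s = 114.94 min.
Node shift per orbit = (6896.6/86164) × 360° = 28.81°.
Equatorial spacing = 28.81 × 111.2 km/° = 3204 km.
At 7° latitude, spacing = 3204 × cos(7°) = 3180 km.

3180 km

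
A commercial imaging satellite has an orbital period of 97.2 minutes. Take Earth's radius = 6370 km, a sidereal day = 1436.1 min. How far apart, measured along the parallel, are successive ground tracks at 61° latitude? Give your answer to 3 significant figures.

T = 97.2 min = 5832.0 s.
Node shift per orbit = (5832.0/86166) × 360° = 24.37°.
Equatorial spacing = 24.37 × 111.2 km/° = 2709 km.
At 61° latitude, spacing = 2709 × cos(61°) = 1313 km.

1310 km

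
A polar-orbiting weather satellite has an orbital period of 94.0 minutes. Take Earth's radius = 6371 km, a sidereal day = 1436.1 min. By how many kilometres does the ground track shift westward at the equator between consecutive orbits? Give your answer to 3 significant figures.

T = 94.0 min = 5640.0 s.
During one orbit Earth rotates (5640.0 / 86166) × 360° = 23.56°.
At the equator that is 23.56° × (2π·6371/360) km/° = 23.56 × 111.2 = 2620 km.

2620 km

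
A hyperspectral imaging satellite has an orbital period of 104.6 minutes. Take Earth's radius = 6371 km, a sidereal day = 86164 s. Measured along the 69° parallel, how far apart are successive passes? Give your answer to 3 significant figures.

T = 104.6 min = 6276.0 s.
Node shift per orbit = (6276.0/86164) × 360° = 26.22°.
Equatorial spacing = 26.22 × 111.2 km/° = 2916 km.
At 69° latitude, spacing = 2916 × cos(69°) = 1045 km.

1040 km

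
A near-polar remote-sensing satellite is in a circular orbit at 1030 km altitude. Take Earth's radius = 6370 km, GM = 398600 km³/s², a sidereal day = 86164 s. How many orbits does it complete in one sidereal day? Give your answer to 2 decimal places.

13.60

Semi-major axis a = 6370 + 1030 = 7400 km. Period T = 2π√(a³/μ) = 2π√(7400³/398600) = 6335.2 s = 105.59 min.
Orbits per sidereal day = 86164 / 6335.2 = 13.601.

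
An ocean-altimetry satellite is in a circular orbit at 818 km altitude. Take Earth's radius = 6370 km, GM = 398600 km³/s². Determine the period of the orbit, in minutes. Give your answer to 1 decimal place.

101.1 min

Semi-major axis a = 6370 + 818 = 7188 km. Period T = 2π√(a³/μ) = 2π√(7188³/398600) = 6064.9 s = 101.08 min.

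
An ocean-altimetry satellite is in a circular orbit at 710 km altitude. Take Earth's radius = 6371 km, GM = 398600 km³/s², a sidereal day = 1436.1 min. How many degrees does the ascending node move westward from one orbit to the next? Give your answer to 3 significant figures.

Semi-major axis a = 6371 + 710 = 7081 km. Period T = 2π√(a³/μ) = 2π√(7081³/398600) = 5930.0 s = 98.83 min.
During one orbit Earth rotates (5930.0 / 86166) × 360° = 24.78°.

24.8°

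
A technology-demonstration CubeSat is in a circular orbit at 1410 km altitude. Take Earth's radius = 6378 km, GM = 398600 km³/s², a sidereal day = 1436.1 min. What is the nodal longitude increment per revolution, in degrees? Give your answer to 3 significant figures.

28.6°

Semi-major axis a = 6378 + 1410 = 7788 km. Period T = 2π√(a³/μ) = 2π√(7788³/398600) = 6839.9 s = 114.00 min.
During one orbit Earth rotates (6839.9 / 86166) × 360° = 28.58°.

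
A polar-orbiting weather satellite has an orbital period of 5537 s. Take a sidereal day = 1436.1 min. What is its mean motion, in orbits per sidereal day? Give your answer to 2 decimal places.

15.56

Orbits per sidereal day = 86166 / 5537.0 = 15.562.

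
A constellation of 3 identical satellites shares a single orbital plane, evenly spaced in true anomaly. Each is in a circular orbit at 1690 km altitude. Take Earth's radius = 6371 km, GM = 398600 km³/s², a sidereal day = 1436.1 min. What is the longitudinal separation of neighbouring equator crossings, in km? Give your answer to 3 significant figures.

1120 km

Semi-major axis a = 6371 + 1690 = 8061 km. Period T = 2π√(a³/μ) = 2π√(8061³/398600) = 7202.7 s = 120.04 min.
Single-satellite node shift = (7202.7/86166) × 360° = 30.09°.
With 3 satellites evenly phased, successive equator crossings are 30.09/3 = 10.031° apart.
That is 10.031 × 111.2 = 1115 km at the equator.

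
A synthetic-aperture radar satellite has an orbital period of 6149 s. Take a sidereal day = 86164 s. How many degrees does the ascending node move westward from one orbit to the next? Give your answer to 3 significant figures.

During one orbit Earth rotates (6149.0 / 86164) × 360° = 25.69°.

25.7°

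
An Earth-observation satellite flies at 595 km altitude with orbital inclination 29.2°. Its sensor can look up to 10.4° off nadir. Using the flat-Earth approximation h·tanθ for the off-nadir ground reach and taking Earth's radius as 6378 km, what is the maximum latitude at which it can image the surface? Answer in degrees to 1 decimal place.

For a prograde orbit the ground track reaches latitude ±i = ±29.2°.
Sensor half-swath on the ground ≈ 595·tan(10.4°) = 109 km = 0.98° of latitude.
Maximum observable latitude ≈ 29.2 + 0.98 = 30.2°.

30.2°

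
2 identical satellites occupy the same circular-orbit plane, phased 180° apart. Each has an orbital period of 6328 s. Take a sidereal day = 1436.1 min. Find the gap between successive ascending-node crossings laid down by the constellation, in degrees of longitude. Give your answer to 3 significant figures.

Single-satellite node shift = (6328.0/86166) × 360° = 26.44°.
With 2 satellites evenly phased, successive equator crossings are 26.44/2 = 13.219° apart.

13.2°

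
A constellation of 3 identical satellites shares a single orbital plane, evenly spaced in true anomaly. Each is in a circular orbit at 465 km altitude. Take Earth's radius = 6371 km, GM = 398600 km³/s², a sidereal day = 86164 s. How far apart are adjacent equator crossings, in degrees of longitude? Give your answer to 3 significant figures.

7.83°

Semi-major axis a = 6371 + 465 = 6836 km. Period T = 2π√(a³/μ) = 2π√(6836³/398600) = 5624.9 s = 93.75 min.
Single-satellite node shift = (5624.9/86164) × 360° = 23.50°.
With 3 satellites evenly phased, successive equator crossings are 23.50/3 = 7.834° apart.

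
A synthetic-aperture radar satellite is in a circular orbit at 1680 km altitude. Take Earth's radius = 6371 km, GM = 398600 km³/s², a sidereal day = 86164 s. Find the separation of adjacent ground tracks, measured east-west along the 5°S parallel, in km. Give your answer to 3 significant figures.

3330 km

Semi-major axis a = 6371 + 1680 = 8051 km. Period T = 2π√(a³/μ) = 2π√(8051³/398600) = 7189.3 s = 119.82 min.
Node shift per orbit = (7189.3/86164) × 360° = 30.04°.
Equatorial spacing = 30.04 × 111.2 km/° = 3340 km.
At 5° latitude, spacing = 3340 × cos(5°) = 3327 km.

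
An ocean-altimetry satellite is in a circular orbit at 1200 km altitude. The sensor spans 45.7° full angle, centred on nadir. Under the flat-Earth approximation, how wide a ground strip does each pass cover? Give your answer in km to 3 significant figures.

1010 km

Half-angle = 45.7°/2 = 22.85°.
Swath width ≈ 2h·tan(θ/2) = 2 × 1200 × tan(22.85°) = 1011.3 km.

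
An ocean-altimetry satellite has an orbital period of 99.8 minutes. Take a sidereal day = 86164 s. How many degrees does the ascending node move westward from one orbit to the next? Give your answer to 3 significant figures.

T = 99.8 min = 5988.0 s.
During one orbit Earth rotates (5988.0 / 86164) × 360° = 25.02°.

25.0°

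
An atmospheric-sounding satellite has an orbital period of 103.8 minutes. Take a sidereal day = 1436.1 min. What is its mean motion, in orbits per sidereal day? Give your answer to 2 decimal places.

13.84

T = 103.8 min = 6228.0 s.
Orbits per sidereal day = 86166 / 6228.0 = 13.835.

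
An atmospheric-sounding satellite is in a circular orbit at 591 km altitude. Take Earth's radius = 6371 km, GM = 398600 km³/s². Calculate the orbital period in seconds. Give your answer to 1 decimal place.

Semi-major axis a = 6371 + 591 = 6962 km. Period T = 2π√(a³/μ) = 2π√(6962³/398600) = 5781.1 s = 96.35 min.

5781.1 seconds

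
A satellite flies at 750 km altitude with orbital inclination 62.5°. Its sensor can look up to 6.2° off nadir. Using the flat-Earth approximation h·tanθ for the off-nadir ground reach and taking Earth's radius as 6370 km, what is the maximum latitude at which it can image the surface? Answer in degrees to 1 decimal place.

63.2°

For a prograde orbit the ground track reaches latitude ±i = ±62.5°.
Sensor half-swath on the ground ≈ 750·tan(6.2°) = 81 km = 0.73° of latitude.
Maximum observable latitude ≈ 62.5 + 0.73 = 63.2°.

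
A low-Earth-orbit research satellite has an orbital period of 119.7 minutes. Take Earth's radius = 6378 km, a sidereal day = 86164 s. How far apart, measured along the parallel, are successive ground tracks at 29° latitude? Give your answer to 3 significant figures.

2920 km

T = 119.7 min = 7182.0 s.
Node shift per orbit = (7182.0/86164) × 360° = 30.01°.
Equatorial spacing = 30.01 × 111.3 km/° = 3340 km.
At 29° latitude, spacing = 3340 × cos(29°) = 2921 km.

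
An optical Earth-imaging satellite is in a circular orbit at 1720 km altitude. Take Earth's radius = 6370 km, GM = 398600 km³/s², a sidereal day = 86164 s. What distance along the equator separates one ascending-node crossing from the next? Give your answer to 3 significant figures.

Semi-major axis a = 6370 + 1720 = 8090 km. Period T = 2π√(a³/μ) = 2π√(8090³/398600) = 7241.6 s = 120.69 min.
During one orbit Earth rotates (7241.6 / 86164) × 360° = 30.26°.
At the equator that is 30.26° × (2π·6370/360) km/° = 30.26 × 111.2 = 3364 km.

3360 km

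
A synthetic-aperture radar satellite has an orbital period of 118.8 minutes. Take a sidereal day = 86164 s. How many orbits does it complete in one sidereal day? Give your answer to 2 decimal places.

12.09

T = 118.8 min = 7128.0 s.
Orbits per sidereal day = 86164 / 7128.0 = 12.088.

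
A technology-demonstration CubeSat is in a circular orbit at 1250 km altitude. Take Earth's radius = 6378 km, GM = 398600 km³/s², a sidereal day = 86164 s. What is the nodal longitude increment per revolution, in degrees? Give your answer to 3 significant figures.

27.7°

Semi-major axis a = 6378 + 1250 = 7628 km. Period T = 2π√(a³/μ) = 2π√(7628³/398600) = 6630.2 s = 110.50 min.
During one orbit Earth rotates (6630.2 / 86164) × 360° = 27.70°.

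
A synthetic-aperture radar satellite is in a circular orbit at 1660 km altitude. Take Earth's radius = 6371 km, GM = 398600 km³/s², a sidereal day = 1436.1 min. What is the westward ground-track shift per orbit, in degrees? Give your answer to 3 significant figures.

Semi-major axis a = 6371 + 1660 = 8031 km. Period T = 2π√(a³/μ) = 2π√(8031³/398600) = 7162.5 s = 119.38 min.
During one orbit Earth rotates (7162.5 / 86166) × 360° = 29.92°.

29.9°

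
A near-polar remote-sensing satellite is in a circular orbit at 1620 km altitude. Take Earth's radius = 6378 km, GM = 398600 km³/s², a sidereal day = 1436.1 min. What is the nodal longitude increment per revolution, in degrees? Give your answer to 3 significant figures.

29.7°

Semi-major axis a = 6378 + 1620 = 7998 km. Period T = 2π√(a³/μ) = 2π√(7998³/398600) = 7118.4 s = 118.64 min.
During one orbit Earth rotates (7118.4 / 86166) × 360° = 29.74°.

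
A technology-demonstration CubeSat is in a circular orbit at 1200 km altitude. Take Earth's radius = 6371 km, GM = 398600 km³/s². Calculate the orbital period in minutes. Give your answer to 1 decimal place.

109.3 min

Semi-major axis a = 6371 + 1200 = 7571 km. Period T = 2π√(a³/μ) = 2π√(7571³/398600) = 6556.0 s = 109.27 min.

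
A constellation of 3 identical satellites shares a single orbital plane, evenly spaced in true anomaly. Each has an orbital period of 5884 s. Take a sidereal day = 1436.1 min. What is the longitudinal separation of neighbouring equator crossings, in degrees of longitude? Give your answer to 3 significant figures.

8.19°

Single-satellite node shift = (5884.0/86166) × 360° = 24.58°.
With 3 satellites evenly phased, successive equator crossings are 24.58/3 = 8.194° apart.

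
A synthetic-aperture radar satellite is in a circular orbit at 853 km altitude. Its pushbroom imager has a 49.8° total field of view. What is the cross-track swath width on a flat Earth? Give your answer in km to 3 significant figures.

Half-angle = 49.8°/2 = 24.9°.
Swath width ≈ 2h·tan(θ/2) = 2 × 853 × tan(24.9°) = 791.9 km.

792 km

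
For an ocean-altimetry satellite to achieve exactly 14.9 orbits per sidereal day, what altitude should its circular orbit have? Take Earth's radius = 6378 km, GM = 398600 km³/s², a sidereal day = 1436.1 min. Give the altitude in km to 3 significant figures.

Required period T = 86166 / 14.9 = 5783.0 s.
From T = 2π√(a³/μ): a = (μ T²/4π²)^(1/3) = (398600 × 5783.0² / 4π²)^(1/3) = 6963 km.
Altitude h = a − R = 6963 − 6378 = 585 km.

585 km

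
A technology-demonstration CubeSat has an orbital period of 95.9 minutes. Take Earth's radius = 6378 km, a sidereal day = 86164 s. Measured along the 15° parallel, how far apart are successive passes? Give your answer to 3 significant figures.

2580 km

T = 95.9 min = 5754.0 s.
Node shift per orbit = (5754.0/86164) × 360° = 24.04°.
Equatorial spacing = 24.04 × 111.3 km/° = 2676 km.
At 15° latitude, spacing = 2676 × cos(15°) = 2585 km.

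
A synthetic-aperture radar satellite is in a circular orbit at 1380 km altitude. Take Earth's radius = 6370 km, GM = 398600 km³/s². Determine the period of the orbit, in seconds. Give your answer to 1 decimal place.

Semi-major axis a = 6370 + 1380 = 7750 km. Period T = 2π√(a³/μ) = 2π√(7750³/398600) = 6789.9 s = 113.17 min.

6789.9 seconds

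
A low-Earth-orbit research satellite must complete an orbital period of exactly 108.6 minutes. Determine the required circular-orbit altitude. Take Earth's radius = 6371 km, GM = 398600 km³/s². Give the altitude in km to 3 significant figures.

1170 km

T = 108.6 min = 6516.0 s.
From T = 2π√(a³/μ): a = (μ T²/4π²)^(1/3) = (398600 × 6516.0² / 4π²)^(1/3) = 7540 km.
Altitude h = a − R = 7540 − 6371 = 1169 km.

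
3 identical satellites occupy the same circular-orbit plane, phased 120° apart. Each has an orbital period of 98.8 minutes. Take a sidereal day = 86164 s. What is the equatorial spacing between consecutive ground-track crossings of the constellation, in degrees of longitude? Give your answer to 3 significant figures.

T = 98.8 min = 5928.0 s.
Single-satellite node shift = (5928.0/86164) × 360° = 24.77°.
With 3 satellites evenly phased, successive equator crossings are 24.77/3 = 8.256° apart.

8.26°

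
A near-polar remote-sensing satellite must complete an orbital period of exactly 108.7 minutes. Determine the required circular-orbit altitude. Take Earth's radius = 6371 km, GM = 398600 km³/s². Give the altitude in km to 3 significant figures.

1170 km

T = 108.7 min = 6522.0 s.
From T = 2π√(a³/μ): a = (μ T²/4π²)^(1/3) = (398600 × 6522.0² / 4π²)^(1/3) = 7545 km.
Altitude h = a − R = 7545 − 6371 = 1174 km.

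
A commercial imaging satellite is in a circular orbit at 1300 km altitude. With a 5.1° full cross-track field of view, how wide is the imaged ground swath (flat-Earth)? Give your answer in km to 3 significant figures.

116 km

Half-angle = 5.1°/2 = 2.55°.
Swath width ≈ 2h·tan(θ/2) = 2 × 1300 × tan(2.55°) = 115.8 km.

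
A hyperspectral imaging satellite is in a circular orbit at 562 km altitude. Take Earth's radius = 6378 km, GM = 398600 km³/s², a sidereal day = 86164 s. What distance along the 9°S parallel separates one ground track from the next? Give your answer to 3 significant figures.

2640 km

Semi-major axis a = 6378 + 562 = 6940 km. Period T = 2π√(a³/μ) = 2π√(6940³/398600) = 5753.7 s = 95.90 min.
Node shift per orbit = (5753.7/86164) × 360° = 24.04°.
Equatorial spacing = 24.04 × 111.3 km/° = 2676 km.
At 9° latitude, spacing = 2676 × cos(9°) = 2643 km.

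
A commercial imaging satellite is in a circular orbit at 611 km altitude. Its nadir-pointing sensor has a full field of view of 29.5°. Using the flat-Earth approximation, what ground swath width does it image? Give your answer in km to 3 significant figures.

Half-angle = 29.5°/2 = 14.75°.
Swath width ≈ 2h·tan(θ/2) = 2 × 611 × tan(14.75°) = 321.7 km.

322 km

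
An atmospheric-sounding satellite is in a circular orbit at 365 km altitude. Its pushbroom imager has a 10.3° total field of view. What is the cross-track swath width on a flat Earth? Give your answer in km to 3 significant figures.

Half-angle = 10.3°/2 = 5.15°.
Swath width ≈ 2h·tan(θ/2) = 2 × 365 × tan(5.15°) = 65.8 km.

65.8 km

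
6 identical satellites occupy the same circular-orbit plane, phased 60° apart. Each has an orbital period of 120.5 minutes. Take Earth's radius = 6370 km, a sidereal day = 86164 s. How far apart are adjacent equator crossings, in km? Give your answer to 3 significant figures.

560 km

T = 120.5 min = 7230.0 s.
Single-satellite node shift = (7230.0/86164) × 360° = 30.21°.
With 6 satellites evenly phased, successive equator crossings are 30.21/6 = 5.035° apart.
That is 5.035 × 111.2 = 560 km at the equator.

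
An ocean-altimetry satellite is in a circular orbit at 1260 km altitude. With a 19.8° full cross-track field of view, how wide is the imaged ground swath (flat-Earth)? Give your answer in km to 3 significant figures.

440 km

Half-angle = 19.8°/2 = 9.9°.
Swath width ≈ 2h·tan(θ/2) = 2 × 1260 × tan(9.9°) = 439.8 km.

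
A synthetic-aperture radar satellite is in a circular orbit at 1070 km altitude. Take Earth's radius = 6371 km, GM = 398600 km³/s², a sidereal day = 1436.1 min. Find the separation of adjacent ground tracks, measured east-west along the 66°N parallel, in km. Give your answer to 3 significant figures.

1210 km

Semi-major axis a = 6371 + 1070 = 7441 km. Period T = 2π√(a³/μ) = 2π√(7441³/398600) = 6387.9 s = 106.47 min.
Node shift per orbit = (6387.9/86166) × 360° = 26.69°.
Equatorial spacing = 26.69 × 111.2 km/° = 2968 km.
At 66° latitude, spacing = 2968 × cos(66°) = 1207 km.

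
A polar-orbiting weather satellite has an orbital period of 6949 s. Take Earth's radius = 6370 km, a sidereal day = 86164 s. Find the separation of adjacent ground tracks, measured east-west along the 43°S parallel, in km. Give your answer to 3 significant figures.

2360 km

Node shift per orbit = (6949.0/86164) × 360° = 29.03°.
Equatorial spacing = 29.03 × 111.2 km/° = 3228 km.
At 43° latitude, spacing = 3228 × cos(43°) = 2361 km.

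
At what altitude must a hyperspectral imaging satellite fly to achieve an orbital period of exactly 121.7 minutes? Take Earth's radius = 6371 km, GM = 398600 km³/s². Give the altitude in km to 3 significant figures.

T = 121.7 min = 7302.0 s.
From T = 2π√(a³/μ): a = (μ T²/4π²)^(1/3) = (398600 × 7302.0² / 4π²)^(1/3) = 8135 km.
Altitude h = a − R = 8135 − 6371 = 1764 km.

1760 km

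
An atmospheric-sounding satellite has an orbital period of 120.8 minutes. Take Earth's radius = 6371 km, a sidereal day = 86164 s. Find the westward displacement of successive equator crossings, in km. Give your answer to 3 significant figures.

3370 km

T = 120.8 min = 7248.0 s.
During one orbit Earth rotates (7248.0 / 86164) × 360° = 30.28°.
At the equator that is 30.28° × (2π·6371/360) km/° = 30.28 × 111.2 = 3367 km.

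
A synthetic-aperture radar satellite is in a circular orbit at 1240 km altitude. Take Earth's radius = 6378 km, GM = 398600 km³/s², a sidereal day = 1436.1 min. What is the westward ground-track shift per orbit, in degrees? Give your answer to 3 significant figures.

27.6°

Semi-major axis a = 6378 + 1240 = 7618 km. Period T = 2π√(a³/μ) = 2π√(7618³/398600) = 6617.2 s = 110.29 min.
During one orbit Earth rotates (6617.2 / 86166) × 360° = 27.65°.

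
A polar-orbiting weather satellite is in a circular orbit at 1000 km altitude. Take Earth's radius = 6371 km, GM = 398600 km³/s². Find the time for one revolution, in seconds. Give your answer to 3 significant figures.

Semi-major axis a = 6371 + 1000 = 7371 km. Period T = 2π√(a³/μ) = 2π√(7371³/398600) = 6298.0 s = 104.97 min.

6300 seconds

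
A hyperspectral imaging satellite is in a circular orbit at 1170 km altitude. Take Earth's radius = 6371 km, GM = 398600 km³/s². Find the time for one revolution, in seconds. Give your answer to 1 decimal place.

Semi-major axis a = 6371 + 1170 = 7541 km. Period T = 2π√(a³/μ) = 2π√(7541³/398600) = 6517.1 s = 108.62 min.

6517.1 seconds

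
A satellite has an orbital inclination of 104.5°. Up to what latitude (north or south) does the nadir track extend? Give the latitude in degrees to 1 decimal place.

75.5°

Retrograde orbit: the ground track reaches ±(180° − i) = ±(180 − 104.5) = ±75.5°.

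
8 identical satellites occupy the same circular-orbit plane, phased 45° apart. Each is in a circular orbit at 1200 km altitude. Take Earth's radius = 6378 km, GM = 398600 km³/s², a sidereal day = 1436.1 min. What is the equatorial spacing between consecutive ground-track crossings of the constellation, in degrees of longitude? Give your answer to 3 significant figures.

Semi-major axis a = 6378 + 1200 = 7578 km. Period T = 2π√(a³/μ) = 2π√(7578³/398600) = 6565.1 s = 109.42 min.
Single-satellite node shift = (6565.1/86166) × 360° = 27.43°.
With 8 satellites evenly phased, successive equator crossings are 27.43/8 = 3.429° apart.

3.43°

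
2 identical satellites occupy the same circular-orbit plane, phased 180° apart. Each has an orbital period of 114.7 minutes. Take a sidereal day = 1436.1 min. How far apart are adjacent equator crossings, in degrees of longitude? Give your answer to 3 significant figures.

14.4°

T = 114.7 min = 6882.0 s.
Single-satellite node shift = (6882.0/86166) × 360° = 28.75°.
With 2 satellites evenly phased, successive equator crossings are 28.75/2 = 14.376° apart.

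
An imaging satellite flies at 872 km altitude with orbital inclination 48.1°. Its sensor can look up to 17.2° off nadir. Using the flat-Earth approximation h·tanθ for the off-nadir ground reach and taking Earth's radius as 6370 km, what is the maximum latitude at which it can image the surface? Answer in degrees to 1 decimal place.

50.5°

For a prograde orbit the ground track reaches latitude ±i = ±48.1°.
Sensor half-swath on the ground ≈ 872·tan(17.2°) = 270 km = 2.43° of latitude.
Maximum observable latitude ≈ 48.1 + 2.43 = 50.5°.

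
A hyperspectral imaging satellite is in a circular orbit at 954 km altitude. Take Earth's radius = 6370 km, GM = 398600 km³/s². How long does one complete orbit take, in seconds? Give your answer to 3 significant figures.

6240 seconds

Semi-major axis a = 6370 + 954 = 7324 km. Period T = 2π√(a³/μ) = 2π√(7324³/398600) = 6237.8 s = 103.96 min.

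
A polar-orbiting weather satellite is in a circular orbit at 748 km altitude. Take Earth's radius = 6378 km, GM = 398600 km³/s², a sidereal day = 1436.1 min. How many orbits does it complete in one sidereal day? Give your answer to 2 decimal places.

Semi-major axis a = 6378 + 748 = 7126 km. Period T = 2π√(a³/μ) = 2π√(7126³/398600) = 5986.6 s = 99.78 min.
Orbits per sidereal day = 86166 / 5986.6 = 14.393.

14.39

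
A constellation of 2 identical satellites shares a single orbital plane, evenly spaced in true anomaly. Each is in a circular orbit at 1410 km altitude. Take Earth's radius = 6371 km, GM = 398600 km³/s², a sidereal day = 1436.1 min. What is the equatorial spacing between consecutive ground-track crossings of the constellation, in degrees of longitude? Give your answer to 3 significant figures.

14.3°

Semi-major axis a = 6371 + 1410 = 7781 km. Period T = 2π√(a³/μ) = 2π√(7781³/398600) = 6830.7 s = 113.84 min.
Single-satellite node shift = (6830.7/86166) × 360° = 28.54°.
With 2 satellites evenly phased, successive equator crossings are 28.54/2 = 14.269° apart.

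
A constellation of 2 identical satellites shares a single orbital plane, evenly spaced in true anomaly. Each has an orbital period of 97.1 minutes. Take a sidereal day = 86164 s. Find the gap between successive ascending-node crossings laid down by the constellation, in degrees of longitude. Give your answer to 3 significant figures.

T = 97.1 min = 5826.0 s.
Single-satellite node shift = (5826.0/86164) × 360° = 24.34°.
With 2 satellites evenly phased, successive equator crossings are 24.34/2 = 12.171° apart.

12.2°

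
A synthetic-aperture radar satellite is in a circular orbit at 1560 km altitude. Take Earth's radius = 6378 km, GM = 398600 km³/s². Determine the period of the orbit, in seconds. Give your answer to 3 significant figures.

7040 seconds

Semi-major axis a = 6378 + 1560 = 7938 km. Period T = 2π√(a³/μ) = 2π√(7938³/398600) = 7038.5 s = 117.31 min.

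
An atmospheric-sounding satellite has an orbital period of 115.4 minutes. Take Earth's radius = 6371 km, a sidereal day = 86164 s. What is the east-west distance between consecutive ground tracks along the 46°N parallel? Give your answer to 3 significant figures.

T = 115.4 min = 6924.0 s.
Node shift per orbit = (6924.0/86164) × 360° = 28.93°.
Equatorial spacing = 28.93 × 111.2 km/° = 3217 km.
At 46° latitude, spacing = 3217 × cos(46°) = 2235 km.

2230 km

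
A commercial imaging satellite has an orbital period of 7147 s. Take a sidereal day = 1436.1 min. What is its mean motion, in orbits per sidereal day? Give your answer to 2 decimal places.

12.06

Orbits per sidereal day = 86166 / 7147.0 = 12.056.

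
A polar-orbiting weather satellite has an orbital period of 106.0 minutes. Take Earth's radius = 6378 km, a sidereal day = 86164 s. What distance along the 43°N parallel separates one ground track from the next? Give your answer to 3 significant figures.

T = 106.0 min = 6360.0 s.
Node shift per orbit = (6360.0/86164) × 360° = 26.57°.
Equatorial spacing = 26.57 × 111.3 km/° = 2958 km.
At 43° latitude, spacing = 2958 × cos(43°) = 2163 km.

2160 km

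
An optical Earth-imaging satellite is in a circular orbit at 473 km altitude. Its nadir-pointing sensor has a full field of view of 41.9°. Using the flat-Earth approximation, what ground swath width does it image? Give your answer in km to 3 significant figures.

362 km

Half-angle = 41.9°/2 = 20.95°.
Swath width ≈ 2h·tan(θ/2) = 2 × 473 × tan(20.95°) = 362.2 km.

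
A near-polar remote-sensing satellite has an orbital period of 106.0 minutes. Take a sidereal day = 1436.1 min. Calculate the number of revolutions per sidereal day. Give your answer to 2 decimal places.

T = 106.0 min = 6360.0 s.
Orbits per sidereal day = 86166 / 6360.0 = 13.548.

13.55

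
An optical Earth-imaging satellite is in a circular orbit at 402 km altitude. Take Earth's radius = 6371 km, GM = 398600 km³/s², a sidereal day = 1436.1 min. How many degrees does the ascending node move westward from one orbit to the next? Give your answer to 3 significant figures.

Semi-major axis a = 6371 + 402 = 6773 km. Period T = 2π√(a³/μ) = 2π√(6773³/398600) = 5547.3 s = 92.46 min.
During one orbit Earth rotates (5547.3 / 86166) × 360° = 23.18°.

23.2°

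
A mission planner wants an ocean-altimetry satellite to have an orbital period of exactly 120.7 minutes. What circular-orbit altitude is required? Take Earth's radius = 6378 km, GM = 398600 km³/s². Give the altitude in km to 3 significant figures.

T = 120.7 min = 7242.0 s.
From T = 2π√(a³/μ): a = (μ T²/4π²)^(1/3) = (398600 × 7242.0² / 4π²)^(1/3) = 8090 km.
Altitude h = a − R = 8090 − 6378 = 1712 km.

1710 km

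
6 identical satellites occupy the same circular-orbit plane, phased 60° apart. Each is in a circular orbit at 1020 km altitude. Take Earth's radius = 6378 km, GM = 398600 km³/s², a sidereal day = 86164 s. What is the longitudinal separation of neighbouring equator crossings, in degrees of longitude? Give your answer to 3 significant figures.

4.41°

Semi-major axis a = 6378 + 1020 = 7398 km. Period T = 2π√(a³/μ) = 2π√(7398³/398600) = 6332.6 s = 105.54 min.
Single-satellite node shift = (6332.6/86164) × 360° = 26.46°.
With 6 satellites evenly phased, successive equator crossings are 26.46/6 = 4.410° apart.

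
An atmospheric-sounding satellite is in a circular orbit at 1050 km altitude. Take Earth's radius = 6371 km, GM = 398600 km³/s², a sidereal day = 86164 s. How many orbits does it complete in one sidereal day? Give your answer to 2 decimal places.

13.54

Semi-major axis a = 6371 + 1050 = 7421 km. Period T = 2π√(a³/μ) = 2π√(7421³/398600) = 6362.2 s = 106.04 min.
Orbits per sidereal day = 86164 / 6362.2 = 13.543.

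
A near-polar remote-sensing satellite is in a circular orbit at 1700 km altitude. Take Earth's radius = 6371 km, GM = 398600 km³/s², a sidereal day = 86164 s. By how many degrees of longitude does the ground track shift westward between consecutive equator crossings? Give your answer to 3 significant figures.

30.1°

Semi-major axis a = 6371 + 1700 = 8071 km. Period T = 2π√(a³/μ) = 2π√(8071³/398600) = 7216.1 s = 120.27 min.
During one orbit Earth rotates (7216.1 / 86164) × 360° = 30.15°.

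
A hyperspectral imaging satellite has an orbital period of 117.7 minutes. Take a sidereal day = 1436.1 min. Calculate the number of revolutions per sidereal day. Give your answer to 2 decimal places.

T = 117.7 min = 7062.0 s.
Orbits per sidereal day = 86166 / 7062.0 = 12.201.

12.20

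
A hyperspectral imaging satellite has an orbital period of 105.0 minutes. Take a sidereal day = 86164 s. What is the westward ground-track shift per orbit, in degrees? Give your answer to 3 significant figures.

T = 105.0 min = 6300.0 s.
During one orbit Earth rotates (6300.0 / 86164) × 360° = 26.32°.

26.3°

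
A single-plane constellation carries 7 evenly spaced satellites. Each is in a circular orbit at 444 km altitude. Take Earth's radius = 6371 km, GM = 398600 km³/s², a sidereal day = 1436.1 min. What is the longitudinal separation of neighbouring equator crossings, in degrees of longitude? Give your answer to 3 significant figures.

3.34°

Semi-major axis a = 6371 + 444 = 6815 km. Period T = 2π√(a³/μ) = 2π√(6815³/398600) = 5599.0 s = 93.32 min.
Single-satellite node shift = (5599.0/86166) × 360° = 23.39°.
With 7 satellites evenly phased, successive equator crossings are 23.39/7 = 3.342° apart.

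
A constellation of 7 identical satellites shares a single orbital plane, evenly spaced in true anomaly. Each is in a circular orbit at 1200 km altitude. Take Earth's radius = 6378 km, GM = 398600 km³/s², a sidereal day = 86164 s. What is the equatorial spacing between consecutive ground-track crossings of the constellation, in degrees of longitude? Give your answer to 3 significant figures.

3.92°

Semi-major axis a = 6378 + 1200 = 7578 km. Period T = 2π√(a³/μ) = 2π√(7578³/398600) = 6565.1 s = 109.42 min.
Single-satellite node shift = (6565.1/86164) × 360° = 27.43°.
With 7 satellites evenly phased, successive equator crossings are 27.43/7 = 3.919° apart.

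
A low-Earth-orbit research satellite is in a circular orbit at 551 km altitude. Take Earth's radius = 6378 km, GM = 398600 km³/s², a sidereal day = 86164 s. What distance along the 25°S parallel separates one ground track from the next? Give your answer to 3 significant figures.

Semi-major axis a = 6378 + 551 = 6929 km. Period T = 2π√(a³/μ) = 2π√(6929³/398600) = 5740.1 s = 95.67 min.
Node shift per orbit = (5740.1/86164) × 360° = 23.98°.
Equatorial spacing = 23.98 × 111.3 km/° = 2670 km.
At 25° latitude, spacing = 2670 × cos(25°) = 2420 km.

2420 km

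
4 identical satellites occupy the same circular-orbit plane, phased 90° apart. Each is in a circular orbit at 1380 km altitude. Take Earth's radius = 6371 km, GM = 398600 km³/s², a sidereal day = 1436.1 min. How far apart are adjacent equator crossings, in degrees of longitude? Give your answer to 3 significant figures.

Semi-major axis a = 6371 + 1380 = 7751 km. Period T = 2π√(a³/μ) = 2π√(7751³/398600) = 6791.2 s = 113.19 min.
Single-satellite node shift = (6791.2/86166) × 360° = 28.37°.
With 4 satellites evenly phased, successive equator crossings are 28.37/4 = 7.093° apart.

7.09°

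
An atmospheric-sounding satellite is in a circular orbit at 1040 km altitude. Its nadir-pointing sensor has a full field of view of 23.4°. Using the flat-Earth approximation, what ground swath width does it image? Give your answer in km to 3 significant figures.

Half-angle = 23.4°/2 = 11.7°.
Swath width ≈ 2h·tan(θ/2) = 2 × 1040 × tan(11.7°) = 430.7 km.

431 km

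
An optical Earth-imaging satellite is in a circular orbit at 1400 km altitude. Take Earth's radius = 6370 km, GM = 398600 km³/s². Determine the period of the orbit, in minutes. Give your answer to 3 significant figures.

Semi-major axis a = 6370 + 1400 = 7770 km. Period T = 2π√(a³/μ) = 2π√(7770³/398600) = 6816.2 s = 113.60 min.

114 min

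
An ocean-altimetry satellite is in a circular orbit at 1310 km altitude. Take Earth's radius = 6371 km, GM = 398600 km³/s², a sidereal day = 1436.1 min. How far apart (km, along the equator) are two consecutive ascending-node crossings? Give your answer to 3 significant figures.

Semi-major axis a = 6371 + 1310 = 7681 km. Period T = 2π√(a³/μ) = 2π√(7681³/398600) = 6699.4 s = 111.66 min.
During one orbit Earth rotates (6699.4 / 86166) × 360° = 27.99°.
At the equator that is 27.99° × (2π·6371/360) km/° = 27.99 × 111.2 = 3112 km.

3110 km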